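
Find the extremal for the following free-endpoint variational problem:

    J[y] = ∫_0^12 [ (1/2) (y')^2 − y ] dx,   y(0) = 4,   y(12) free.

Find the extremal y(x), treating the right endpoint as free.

The Lagrangian L = (1/2) (y')^2 − y gives
    ∂L/∂y = −1,   ∂L/∂y' = y'.
Euler-Lagrange: d/dx(y') − (−1) = 0, i.e. y'' + 1 = 0, so
    y(x) = −(1/2) x^2 + C1 x + C2.
Fixed left endpoint y(0) = 4 ⇒ C2 = 4.
The right endpoint x = 12 is free, so the natural (transversality) condition is ∂L/∂y' |_{x=12} = 0, i.e. y'(12) = 0.
Compute y'(x) = −1 x + C1, so y'(12) = −12 + C1 = 0 ⇒ C1 = 12.
Therefore the extremal is
    y(x) = −x^2/2 + 12 x + 4.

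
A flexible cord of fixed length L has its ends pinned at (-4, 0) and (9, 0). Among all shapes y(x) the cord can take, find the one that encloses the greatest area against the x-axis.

Set up the augmented Lagrangian using a multiplier λ for the length constraint:
    F(y, y') = y − λ sqrt(1 + y'^2).
F has no explicit x dependence, so the Beltrami identity yields a first integral
    F − y' ∂F/∂y' = C.
Compute ∂F/∂y' = −λ y' / sqrt(1 + y'^2). Then
    y − λ sqrt(1 + y'^2) + λ y'^2 / sqrt(1 + y'^2) = C
    ⇒  y − λ / sqrt(1 + y'^2) = C.
Solving for y' and integrating gives
    (x − a)^2 + (y − b)^2 = λ^2,
a circular arc of radius λ. The constants a, b are determined by the endpoint conditions y(-4) = y(9) = 0, and λ is fixed implicitly by the length constraint
    ∫_{-4}^{9} sqrt(1 + y'^2) dx = L.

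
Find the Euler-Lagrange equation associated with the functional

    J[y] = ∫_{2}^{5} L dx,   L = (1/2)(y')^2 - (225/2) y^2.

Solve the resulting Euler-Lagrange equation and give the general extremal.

The Lagrangian is L = (1/2)(y')^2 - (225/2) y^2.
∂L/∂y = -225y.
∂L/∂y' = y'.
The Euler-Lagrange equation d/dx(∂L/∂y') − ∂L/∂y = 0 becomes:
    y'' + 225 y = 0
General solution: y(x) = A sin(15x) + B cos(15x), where A and B are arbitrary constants fixed by the endpoint conditions.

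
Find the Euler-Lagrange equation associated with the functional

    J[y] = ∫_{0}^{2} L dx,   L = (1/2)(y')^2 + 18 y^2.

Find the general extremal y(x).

The Lagrangian is L = (1/2)(y')^2 + 18 y^2.
∂L/∂y = 36y.
∂L/∂y' = y'.
The Euler-Lagrange equation d/dx(∂L/∂y') − ∂L/∂y = 0 becomes:
    y'' - 36 y = 0
General solution: y(x) = A e^(6x) + B e^(-6x), where A and B are arbitrary constants fixed by the endpoint conditions.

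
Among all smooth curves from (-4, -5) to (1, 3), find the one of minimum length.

Arc-length functional: J[y] = ∫ sqrt(1 + (y')^2) dx.
Lagrangian L = sqrt(1 + (y')^2) has no explicit y dependence, so ∂L/∂y = 0 and the Euler-Lagrange equation gives
    d/dx( y' / sqrt(1 + (y')^2) ) = 0  ⇒  y' / sqrt(1 + (y')^2) = const.
Hence y' is constant, so y(x) is affine.
Fitting the endpoints (-4, -5) and (1, 3):
    slope m = (3 − (-5)) / (1 − (-4)) = 8/5,
    intercept c = (-5) − m·(-4) = 7/5.
Extremal: y(x) = (8/5) x + 7/5.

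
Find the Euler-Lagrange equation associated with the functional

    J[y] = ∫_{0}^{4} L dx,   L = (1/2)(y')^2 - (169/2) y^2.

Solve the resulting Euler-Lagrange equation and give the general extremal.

The Lagrangian is L = (1/2)(y')^2 - (169/2) y^2.
∂L/∂y = -169y.
∂L/∂y' = y'.
The Euler-Lagrange equation d/dx(∂L/∂y') − ∂L/∂y = 0 becomes:
    y'' + 169 y = 0
General solution: y(x) = A sin(13x) + B cos(13x), where A and B are arbitrary constants fixed by the endpoint conditions.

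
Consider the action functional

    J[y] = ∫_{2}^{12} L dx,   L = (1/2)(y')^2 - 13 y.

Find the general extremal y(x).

The Lagrangian is L = (1/2)(y')^2 - 13 y.
∂L/∂y = -13.
∂L/∂y' = y'.
The Euler-Lagrange equation d/dx(∂L/∂y') − ∂L/∂y = 0 becomes:
    y'' + 13 = 0
General solution: y(x) = -(13/2) x^2 + A x + B, where A and B are arbitrary constants fixed by the endpoint conditions.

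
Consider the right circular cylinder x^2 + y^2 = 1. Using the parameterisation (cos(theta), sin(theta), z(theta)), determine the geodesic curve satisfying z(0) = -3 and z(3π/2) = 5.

Parameterise the cylinder of radius R = 1 as
    r(θ) = (cos θ, sin θ, z(θ)).
The arc-length element is
    ds = sqrt(1 + (dz/dθ)^2) dθ,
so the Lagrangian is L = sqrt(1 + z'^2).
L depends on z' only, not on z or θ, so ∂L/∂z = 0 and
    ∂L/∂z' = z' / sqrt(1 + z'^2).
The Euler-Lagrange equation gives
    d/dθ( z' / sqrt(1 + z'^2) ) = 0,
so z' is constant. Integrating once:
    z(θ) = a θ + b,
a helix on the cylinder (a straight line when the cylinder is unrolled). The constants a, b are determined by the endpoint conditions.
With endpoint conditions z(0) = -3 and z(3π/2) = 5: from z(0) = b we get b = -3, and a·3π/2 + -3 = 5 gives a = 16/(3π), so
    z(θ) = (16/(3π)) θ − 3.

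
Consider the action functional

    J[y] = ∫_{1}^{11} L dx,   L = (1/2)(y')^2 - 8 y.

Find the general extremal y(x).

The Lagrangian is L = (1/2)(y')^2 - 8 y.
∂L/∂y = -8.
∂L/∂y' = y'.
The Euler-Lagrange equation d/dx(∂L/∂y') − ∂L/∂y = 0 becomes:
    y'' + 8 = 0
General solution: y(x) = -4 x^2 + A x + B, where A and B are arbitrary constants fixed by the endpoint conditions.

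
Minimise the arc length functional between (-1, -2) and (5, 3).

Arc-length functional: J[y] = ∫ sqrt(1 + (y')^2) dx.
Lagrangian L = sqrt(1 + (y')^2) has no explicit y dependence, so ∂L/∂y = 0 and the Euler-Lagrange equation gives
    d/dx( y' / sqrt(1 + (y')^2) ) = 0  ⇒  y' / sqrt(1 + (y')^2) = const.
Hence y' is constant, so y(x) is affine.
Fitting the endpoints (-1, -2) and (5, 3):
    slope m = (3 − (-2)) / (5 − (-1)) = 5/6,
    intercept c = (-2) − m·(-1) = -7/6.
Extremal: y(x) = (5/6) x - 7/6.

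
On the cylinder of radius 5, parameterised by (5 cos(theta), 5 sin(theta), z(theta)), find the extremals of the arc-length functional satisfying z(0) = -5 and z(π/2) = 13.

Parameterise the cylinder of radius R = 5 as
    r(θ) = (5 cos θ, 5 sin θ, z(θ)).
The arc-length element is
    ds = sqrt(25 + (dz/dθ)^2) dθ,
so the Lagrangian is L = sqrt(25 + z'^2).
L depends on z' only, not on z or θ, so ∂L/∂z = 0 and
    ∂L/∂z' = z' / sqrt(25 + z'^2).
The Euler-Lagrange equation gives
    d/dθ( z' / sqrt(25 + z'^2) ) = 0,
so z' is constant. Integrating once:
    z(θ) = a θ + b,
a helix on the cylinder (a straight line when the cylinder is unrolled). The constants a, b are determined by the endpoint conditions.
With endpoint conditions z(0) = -5 and z(π/2) = 13: from z(0) = b we get b = -5, and a·π/2 + -5 = 13 gives a = 36/π, so
    z(θ) = (36/π) θ − 5.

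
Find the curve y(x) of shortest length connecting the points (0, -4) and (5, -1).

Arc-length functional: J[y] = ∫ sqrt(1 + (y')^2) dx.
Lagrangian L = sqrt(1 + (y')^2) has no explicit y dependence, so ∂L/∂y = 0 and the Euler-Lagrange equation gives
    d/dx( y' / sqrt(1 + (y')^2) ) = 0  ⇒  y' / sqrt(1 + (y')^2) = const.
Hence y' is constant, so y(x) is affine.
Fitting the endpoints (0, -4) and (5, -1):
    slope m = ((-1) − (-4)) / (5 − 0) = 3/5,
    intercept c = (-4) − m·0 = -4.
Extremal: y(x) = (3/5) x - 4.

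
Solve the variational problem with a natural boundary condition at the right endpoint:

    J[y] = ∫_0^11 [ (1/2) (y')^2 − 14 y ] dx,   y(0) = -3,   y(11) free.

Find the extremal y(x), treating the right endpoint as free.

The Lagrangian L = (1/2) (y')^2 − 14 y gives
    ∂L/∂y = −14,   ∂L/∂y' = y'.
Euler-Lagrange: d/dx(y') − (−14) = 0, i.e. y'' + 14 = 0, so
    y(x) = −(14/2) x^2 + C1 x + C2.
Fixed left endpoint y(0) = -3 ⇒ C2 = -3.
The right endpoint x = 11 is free, so the natural (transversality) condition is ∂L/∂y' |_{x=11} = 0, i.e. y'(11) = 0.
Compute y'(x) = −14 x + C1, so y'(11) = −154 + C1 = 0 ⇒ C1 = 154.
Therefore the extremal is
    y(x) = −7 x^2 + 154 x − 3.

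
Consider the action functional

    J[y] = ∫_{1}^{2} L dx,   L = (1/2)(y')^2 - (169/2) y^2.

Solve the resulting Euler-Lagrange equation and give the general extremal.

The Lagrangian is L = (1/2)(y')^2 - (169/2) y^2.
∂L/∂y = -169y.
∂L/∂y' = y'.
The Euler-Lagrange equation d/dx(∂L/∂y') − ∂L/∂y = 0 becomes:
    y'' + 169 y = 0
General solution: y(x) = A sin(13x) + B cos(13x), where A and B are arbitrary constants fixed by the endpoint conditions.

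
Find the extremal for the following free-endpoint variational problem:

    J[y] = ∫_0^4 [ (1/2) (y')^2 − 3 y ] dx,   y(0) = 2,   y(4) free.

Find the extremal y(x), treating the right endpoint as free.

The Lagrangian L = (1/2) (y')^2 − 3 y gives
    ∂L/∂y = −3,   ∂L/∂y' = y'.
Euler-Lagrange: d/dx(y') − (−3) = 0, i.e. y'' + 3 = 0, so
    y(x) = −(3/2) x^2 + C1 x + C2.
Fixed left endpoint y(0) = 2 ⇒ C2 = 2.
The right endpoint x = 4 is free, so the natural (transversality) condition is ∂L/∂y' |_{x=4} = 0, i.e. y'(4) = 0.
Compute y'(x) = −3 x + C1, so y'(4) = −12 + C1 = 0 ⇒ C1 = 12.
Therefore the extremal is
    y(x) = −(3/2) x^2 + 12 x + 2.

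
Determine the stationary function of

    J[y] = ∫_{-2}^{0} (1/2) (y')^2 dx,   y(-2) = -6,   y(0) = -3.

The Lagrangian is L = (1/2) (y')^2.
Compute ∂L/∂y = 0, ∂L/∂y' = y'.
The Euler-Lagrange equation d/dx(∂L/∂y') − ∂L/∂y = 0 reduces to
    y'' = 0.
Its general solution is
    y(x) = A x + B,
with A, B fixed by the endpoint conditions.
Applying the endpoint conditions y(-2) = -6 and y(0) = -3: solve A·-2 + B = -6 and A·0 + B = -3. Subtracting gives A(0 − -2) = -3 − -6, so A = 3/2, and B = -6 − A·-2 = -3. Therefore
    y(x) = (3/2) x - 3.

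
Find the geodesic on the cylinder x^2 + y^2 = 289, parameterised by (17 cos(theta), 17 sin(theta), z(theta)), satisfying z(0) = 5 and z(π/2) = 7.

Parameterise the cylinder of radius R = 17 as
    r(θ) = (17 cos θ, 17 sin θ, z(θ)).
The arc-length element is
    ds = sqrt(289 + (dz/dθ)^2) dθ,
so the Lagrangian is L = sqrt(289 + z'^2).
L depends on z' only, not on z or θ, so ∂L/∂z = 0 and
    ∂L/∂z' = z' / sqrt(289 + z'^2).
The Euler-Lagrange equation gives
    d/dθ( z' / sqrt(289 + z'^2) ) = 0,
so z' is constant. Integrating once:
    z(θ) = a θ + b,
a helix on the cylinder (a straight line when the cylinder is unrolled). The constants a, b are determined by the endpoint conditions.
With endpoint conditions z(0) = 5 and z(π/2) = 7: from z(0) = b we get b = 5, and a·π/2 + 5 = 7 gives a = 4/π, so
    z(θ) = (4/π) θ + 5.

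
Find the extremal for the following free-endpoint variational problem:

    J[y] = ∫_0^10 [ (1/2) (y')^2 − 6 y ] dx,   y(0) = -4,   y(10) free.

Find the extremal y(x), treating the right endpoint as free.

The Lagrangian L = (1/2) (y')^2 − 6 y gives
    ∂L/∂y = −6,   ∂L/∂y' = y'.
Euler-Lagrange: d/dx(y') − (−6) = 0, i.e. y'' + 6 = 0, so
    y(x) = −(6/2) x^2 + C1 x + C2.
Fixed left endpoint y(0) = -4 ⇒ C2 = -4.
The right endpoint x = 10 is free, so the natural (transversality) condition is ∂L/∂y' |_{x=10} = 0, i.e. y'(10) = 0.
Compute y'(x) = −6 x + C1, so y'(10) = −60 + C1 = 0 ⇒ C1 = 60.
Therefore the extremal is
    y(x) = −3 x^2 + 60 x − 4.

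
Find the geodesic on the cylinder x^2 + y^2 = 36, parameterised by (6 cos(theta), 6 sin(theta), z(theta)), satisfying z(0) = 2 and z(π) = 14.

Parameterise the cylinder of radius R = 6 as
    r(θ) = (6 cos θ, 6 sin θ, z(θ)).
The arc-length element is
    ds = sqrt(36 + (dz/dθ)^2) dθ,
so the Lagrangian is L = sqrt(36 + z'^2).
L depends on z' only, not on z or θ, so ∂L/∂z = 0 and
    ∂L/∂z' = z' / sqrt(36 + z'^2).
The Euler-Lagrange equation gives
    d/dθ( z' / sqrt(36 + z'^2) ) = 0,
so z' is constant. Integrating once:
    z(θ) = a θ + b,
a helix on the cylinder (a straight line when the cylinder is unrolled). The constants a, b are determined by the endpoint conditions.
With endpoint conditions z(0) = 2 and z(π) = 14: from z(0) = b we get b = 2, and a·π + 2 = 14 gives a = 12/π, so
    z(θ) = (12/π) θ + 2.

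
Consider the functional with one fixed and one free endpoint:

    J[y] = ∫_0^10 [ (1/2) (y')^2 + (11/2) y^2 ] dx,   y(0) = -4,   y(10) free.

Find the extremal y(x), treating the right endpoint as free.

The Lagrangian L = (1/2) (y')^2 + (11/2) y^2 gives
    ∂L/∂y = 11 y,   ∂L/∂y' = y'.
Euler-Lagrange: y'' − 11 y = 0.
With k = sqrt(11), the general solution is
    y(x) = A cosh(sqrt(11) x) + B sinh(sqrt(11) x).
Fixed left endpoint y(0) = -4 ⇒ A = -4.
The right endpoint x = 10 is free, so the natural (transversality) condition is ∂L/∂y' |_{x=10} = 0, i.e. y'(10) = 0.
Compute y'(x) = A k sinh(k x) + B k cosh(k x), so
    y'(10) = A k sinh(k·10) + B k cosh(k·10) = 0
    ⇒ B = −A tanh(k·10) = 4 tanh(sqrt(11)·10).
Therefore the extremal is
    y(x) = −4 cosh(sqrt(11) x) + 4 tanh(sqrt(11)·10) sinh(sqrt(11) x).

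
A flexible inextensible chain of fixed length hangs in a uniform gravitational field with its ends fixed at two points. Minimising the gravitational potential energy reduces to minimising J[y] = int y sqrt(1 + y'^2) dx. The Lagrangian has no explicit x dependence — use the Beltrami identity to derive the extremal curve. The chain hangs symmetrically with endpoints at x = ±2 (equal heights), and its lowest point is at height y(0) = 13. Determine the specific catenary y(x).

The Lagrangian L(y, y') = y sqrt(1 + y'^2) has no explicit x dependence, so the Beltrami identity applies:
    L − y' ∂L/∂y' = C.
Compute ∂L/∂y' = y · y' / sqrt(1 + y'^2). Then
    L − y' ∂L/∂y'
    = y sqrt(1 + y'^2) − y · y'^2 / sqrt(1 + y'^2)
    = y (1 + y'^2 − y'^2) / sqrt(1 + y'^2)
    = y / sqrt(1 + y'^2) = C.
Squaring gives y^2 = C^2 (1 + y'^2), i.e.
    y'^2 = y^2 / C^2 − 1.
Separating variables,
    dy / sqrt(y^2 − C^2) = dx / C,
and integrating gives arccosh(y / C) = (x − a)/C, so
    y(x) = C cosh((x − a)/C),
the catenary. The constants C and a are fixed by the two endpoint conditions (and, for the hanging-chain problem, the length constraint selects C).
Now fit the given data. The endpoints x = ±2 are symmetric at equal height, so the catenary is even about its minimum: a = 0 and y(x) = C cosh(x/C). The lowest point is y(0) = C cosh(0) = C, and we are told y(0) = 13, so C = 13. Therefore
    y(x) = 13 cosh(x/13),
and at the endpoints
    y(±2) = 13 cosh(2/13).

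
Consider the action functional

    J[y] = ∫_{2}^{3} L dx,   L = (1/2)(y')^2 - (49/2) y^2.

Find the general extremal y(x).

The Lagrangian is L = (1/2)(y')^2 - (49/2) y^2.
∂L/∂y = -49y.
∂L/∂y' = y'.
The Euler-Lagrange equation d/dx(∂L/∂y') − ∂L/∂y = 0 becomes:
    y'' + 49 y = 0
General solution: y(x) = A sin(7x) + B cos(7x), where A and B are arbitrary constants fixed by the endpoint conditions.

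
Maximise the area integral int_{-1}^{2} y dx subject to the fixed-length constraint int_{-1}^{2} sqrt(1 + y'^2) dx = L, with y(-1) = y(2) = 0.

Set up the augmented Lagrangian using a multiplier λ for the length constraint:
    F(y, y') = y − λ sqrt(1 + y'^2).
F has no explicit x dependence, so the Beltrami identity yields a first integral
    F − y' ∂F/∂y' = C.
Compute ∂F/∂y' = −λ y' / sqrt(1 + y'^2). Then
    y − λ sqrt(1 + y'^2) + λ y'^2 / sqrt(1 + y'^2) = C
    ⇒  y − λ / sqrt(1 + y'^2) = C.
Solving for y' and integrating gives
    (x − a)^2 + (y − b)^2 = λ^2,
a circular arc of radius λ. The constants a, b are determined by the endpoint conditions y(-1) = y(2) = 0, and λ is fixed implicitly by the length constraint
    ∫_{-1}^{2} sqrt(1 + y'^2) dx = L.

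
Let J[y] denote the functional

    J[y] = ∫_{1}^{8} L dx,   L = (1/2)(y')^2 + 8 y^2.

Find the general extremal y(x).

The Lagrangian is L = (1/2)(y')^2 + 8 y^2.
∂L/∂y = 16y.
∂L/∂y' = y'.
The Euler-Lagrange equation d/dx(∂L/∂y') − ∂L/∂y = 0 becomes:
    y'' - 16 y = 0
General solution: y(x) = A e^(4x) + B e^(-4x), where A and B are arbitrary constants fixed by the endpoint conditions.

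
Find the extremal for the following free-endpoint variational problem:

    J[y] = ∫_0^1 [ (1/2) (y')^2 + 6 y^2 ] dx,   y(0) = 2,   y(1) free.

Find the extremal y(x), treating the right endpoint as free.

The Lagrangian L = (1/2) (y')^2 + 6 y^2 gives
    ∂L/∂y = 12 y,   ∂L/∂y' = y'.
Euler-Lagrange: y'' − 12 y = 0.
With k = sqrt(12), the general solution is
    y(x) = A cosh(sqrt(12) x) + B sinh(sqrt(12) x).
Fixed left endpoint y(0) = 2 ⇒ A = 2.
The right endpoint x = 1 is free, so the natural (transversality) condition is ∂L/∂y' |_{x=1} = 0, i.e. y'(1) = 0.
Compute y'(x) = A k sinh(k x) + B k cosh(k x), so
    y'(1) = A k sinh(k·1) + B k cosh(k·1) = 0
    ⇒ B = −A tanh(k·1) = − 2 tanh(sqrt(12)·1).
Therefore the extremal is
    y(x) = 2 cosh(sqrt(12) x) − 2 tanh(sqrt(12)·1) sinh(sqrt(12) x).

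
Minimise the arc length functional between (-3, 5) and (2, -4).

Arc-length functional: J[y] = ∫ sqrt(1 + (y')^2) dx.
Lagrangian L = sqrt(1 + (y')^2) has no explicit y dependence, so ∂L/∂y = 0 and the Euler-Lagrange equation gives
    d/dx( y' / sqrt(1 + (y')^2) ) = 0  ⇒  y' / sqrt(1 + (y')^2) = const.
Hence y' is constant, so y(x) is affine.
Fitting the endpoints (-3, 5) and (2, -4):
    slope m = ((-4) − 5) / (2 − (-3)) = -9/5,
    intercept c = 5 − m·(-3) = -2/5.
Extremal: y(x) = (-9/5) x - 2/5.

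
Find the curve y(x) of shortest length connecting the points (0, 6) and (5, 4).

Arc-length functional: J[y] = ∫ sqrt(1 + (y')^2) dx.
Lagrangian L = sqrt(1 + (y')^2) has no explicit y dependence, so ∂L/∂y = 0 and the Euler-Lagrange equation gives
    d/dx( y' / sqrt(1 + (y')^2) ) = 0  ⇒  y' / sqrt(1 + (y')^2) = const.
Hence y' is constant, so y(x) is affine.
Fitting the endpoints (0, 6) and (5, 4):
    slope m = (4 − 6) / (5 − 0) = -2/5,
    intercept c = 6 − m·0 = 6.
Extremal: y(x) = (-2/5) x + 6.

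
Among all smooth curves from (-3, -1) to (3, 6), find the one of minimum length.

Arc-length functional: J[y] = ∫ sqrt(1 + (y')^2) dx.
Lagrangian L = sqrt(1 + (y')^2) has no explicit y dependence, so ∂L/∂y = 0 and the Euler-Lagrange equation gives
    d/dx( y' / sqrt(1 + (y')^2) ) = 0  ⇒  y' / sqrt(1 + (y')^2) = const.
Hence y' is constant, so y(x) is affine.
Fitting the endpoints (-3, -1) and (3, 6):
    slope m = (6 − (-1)) / (3 − (-3)) = 7/6,
    intercept c = (-1) − m·(-3) = 5/2.
Extremal: y(x) = (7/6) x + 5/2.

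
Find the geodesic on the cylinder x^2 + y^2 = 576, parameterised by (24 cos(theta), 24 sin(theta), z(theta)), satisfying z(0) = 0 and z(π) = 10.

Parameterise the cylinder of radius R = 24 as
    r(θ) = (24 cos θ, 24 sin θ, z(θ)).
The arc-length element is
    ds = sqrt(576 + (dz/dθ)^2) dθ,
so the Lagrangian is L = sqrt(576 + z'^2).
L depends on z' only, not on z or θ, so ∂L/∂z = 0 and
    ∂L/∂z' = z' / sqrt(576 + z'^2).
The Euler-Lagrange equation gives
    d/dθ( z' / sqrt(576 + z'^2) ) = 0,
so z' is constant. Integrating once:
    z(θ) = a θ + b,
a helix on the cylinder (a straight line when the cylinder is unrolled). The constants a, b are determined by the endpoint conditions.
With endpoint conditions z(0) = 0 and z(π) = 10: from z(0) = b we get b = 0, and a·π + 0 = 10 gives a = 10/π, so
    z(θ) = (10/π) θ.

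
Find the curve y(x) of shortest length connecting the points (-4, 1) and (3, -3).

Arc-length functional: J[y] = ∫ sqrt(1 + (y')^2) dx.
Lagrangian L = sqrt(1 + (y')^2) has no explicit y dependence, so ∂L/∂y = 0 and the Euler-Lagrange equation gives
    d/dx( y' / sqrt(1 + (y')^2) ) = 0  ⇒  y' / sqrt(1 + (y')^2) = const.
Hence y' is constant, so y(x) is affine.
Fitting the endpoints (-4, 1) and (3, -3):
    slope m = ((-3) − 1) / (3 − (-4)) = -4/7,
    intercept c = 1 − m·(-4) = -9/7.
Extremal: y(x) = (-4/7) x - 9/7.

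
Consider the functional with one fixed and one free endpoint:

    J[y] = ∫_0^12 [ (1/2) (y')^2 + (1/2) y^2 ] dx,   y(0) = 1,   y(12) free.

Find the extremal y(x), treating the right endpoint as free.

The Lagrangian L = (1/2) (y')^2 + (1/2) y^2 gives
    ∂L/∂y = 1 y,   ∂L/∂y' = y'.
Euler-Lagrange: y'' − y = 0.
With k = 1, the general solution is
    y(x) = A cosh(x) + B sinh(x).
Fixed left endpoint y(0) = 1 ⇒ A = 1.
The right endpoint x = 12 is free, so the natural (transversality) condition is ∂L/∂y' |_{x=12} = 0, i.e. y'(12) = 0.
Compute y'(x) = A k sinh(k x) + B k cosh(k x), so
    y'(12) = A k sinh(k·12) + B k cosh(k·12) = 0
    ⇒ B = −A tanh(k·12) = − tanh(1·12).
Therefore the extremal is
    y(x) = cosh(1 x) − tanh(1·12) sinh(1 x).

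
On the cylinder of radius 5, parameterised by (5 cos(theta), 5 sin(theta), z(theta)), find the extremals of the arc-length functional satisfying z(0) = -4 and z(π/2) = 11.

Parameterise the cylinder of radius R = 5 as
    r(θ) = (5 cos θ, 5 sin θ, z(θ)).
The arc-length element is
    ds = sqrt(25 + (dz/dθ)^2) dθ,
so the Lagrangian is L = sqrt(25 + z'^2).
L depends on z' only, not on z or θ, so ∂L/∂z = 0 and
    ∂L/∂z' = z' / sqrt(25 + z'^2).
The Euler-Lagrange equation gives
    d/dθ( z' / sqrt(25 + z'^2) ) = 0,
so z' is constant. Integrating once:
    z(θ) = a θ + b,
a helix on the cylinder (a straight line when the cylinder is unrolled). The constants a, b are determined by the endpoint conditions.
With endpoint conditions z(0) = -4 and z(π/2) = 11: from z(0) = b we get b = -4, and a·π/2 + -4 = 11 gives a = 30/π, so
    z(θ) = (30/π) θ − 4.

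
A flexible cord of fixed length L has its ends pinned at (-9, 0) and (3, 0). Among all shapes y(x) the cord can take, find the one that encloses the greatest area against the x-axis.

Set up the augmented Lagrangian using a multiplier λ for the length constraint:
    F(y, y') = y − λ sqrt(1 + y'^2).
F has no explicit x dependence, so the Beltrami identity yields a first integral
    F − y' ∂F/∂y' = C.
Compute ∂F/∂y' = −λ y' / sqrt(1 + y'^2). Then
    y − λ sqrt(1 + y'^2) + λ y'^2 / sqrt(1 + y'^2) = C
    ⇒  y − λ / sqrt(1 + y'^2) = C.
Solving for y' and integrating gives
    (x − a)^2 + (y − b)^2 = λ^2,
a circular arc of radius λ. The constants a, b are determined by the endpoint conditions y(-9) = y(3) = 0, and λ is fixed implicitly by the length constraint
    ∫_{-9}^{3} sqrt(1 + y'^2) dx = L.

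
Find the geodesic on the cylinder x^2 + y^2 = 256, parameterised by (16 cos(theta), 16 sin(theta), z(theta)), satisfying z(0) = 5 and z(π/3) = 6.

Parameterise the cylinder of radius R = 16 as
    r(θ) = (16 cos θ, 16 sin θ, z(θ)).
The arc-length element is
    ds = sqrt(256 + (dz/dθ)^2) dθ,
so the Lagrangian is L = sqrt(256 + z'^2).
L depends on z' only, not on z or θ, so ∂L/∂z = 0 and
    ∂L/∂z' = z' / sqrt(256 + z'^2).
The Euler-Lagrange equation gives
    d/dθ( z' / sqrt(256 + z'^2) ) = 0,
so z' is constant. Integrating once:
    z(θ) = a θ + b,
a helix on the cylinder (a straight line when the cylinder is unrolled). The constants a, b are determined by the endpoint conditions.
With endpoint conditions z(0) = 5 and z(π/3) = 6: from z(0) = b we get b = 5, and a·π/3 + 5 = 6 gives a = 3/π, so
    z(θ) = (3/π) θ + 5.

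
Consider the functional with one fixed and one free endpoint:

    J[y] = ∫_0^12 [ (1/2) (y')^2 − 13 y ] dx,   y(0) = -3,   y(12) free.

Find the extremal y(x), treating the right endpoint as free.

The Lagrangian L = (1/2) (y')^2 − 13 y gives
    ∂L/∂y = −13,   ∂L/∂y' = y'.
Euler-Lagrange: d/dx(y') − (−13) = 0, i.e. y'' + 13 = 0, so
    y(x) = −(13/2) x^2 + C1 x + C2.
Fixed left endpoint y(0) = -3 ⇒ C2 = -3.
The right endpoint x = 12 is free, so the natural (transversality) condition is ∂L/∂y' |_{x=12} = 0, i.e. y'(12) = 0.
Compute y'(x) = −13 x + C1, so y'(12) = −156 + C1 = 0 ⇒ C1 = 156.
Therefore the extremal is
    y(x) = −(13/2) x^2 + 156 x − 3.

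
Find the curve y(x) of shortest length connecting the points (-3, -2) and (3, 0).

Arc-length functional: J[y] = ∫ sqrt(1 + (y')^2) dx.
Lagrangian L = sqrt(1 + (y')^2) has no explicit y dependence, so ∂L/∂y = 0 and the Euler-Lagrange equation gives
    d/dx( y' / sqrt(1 + (y')^2) ) = 0  ⇒  y' / sqrt(1 + (y')^2) = const.
Hence y' is constant, so y(x) is affine.
Fitting the endpoints (-3, -2) and (3, 0):
    slope m = (0 − (-2)) / (3 − (-3)) = 1/3,
    intercept c = (-2) − m·(-3) = -1.
Extremal: y(x) = (1/3) x - 1.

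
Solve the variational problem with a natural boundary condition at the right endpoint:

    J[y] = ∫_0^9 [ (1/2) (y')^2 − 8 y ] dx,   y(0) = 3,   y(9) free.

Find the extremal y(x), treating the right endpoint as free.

The Lagrangian L = (1/2) (y')^2 − 8 y gives
    ∂L/∂y = −8,   ∂L/∂y' = y'.
Euler-Lagrange: d/dx(y') − (−8) = 0, i.e. y'' + 8 = 0, so
    y(x) = −(8/2) x^2 + C1 x + C2.
Fixed left endpoint y(0) = 3 ⇒ C2 = 3.
The right endpoint x = 9 is free, so the natural (transversality) condition is ∂L/∂y' |_{x=9} = 0, i.e. y'(9) = 0.
Compute y'(x) = −8 x + C1, so y'(9) = −72 + C1 = 0 ⇒ C1 = 72.
Therefore the extremal is
    y(x) = −4 x^2 + 72 x + 3.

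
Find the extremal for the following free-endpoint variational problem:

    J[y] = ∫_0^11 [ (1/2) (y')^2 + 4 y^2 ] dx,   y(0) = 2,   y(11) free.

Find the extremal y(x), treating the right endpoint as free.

The Lagrangian L = (1/2) (y')^2 + 4 y^2 gives
    ∂L/∂y = 8 y,   ∂L/∂y' = y'.
Euler-Lagrange: y'' − 8 y = 0.
With k = sqrt(8), the general solution is
    y(x) = A cosh(sqrt(8) x) + B sinh(sqrt(8) x).
Fixed left endpoint y(0) = 2 ⇒ A = 2.
The right endpoint x = 11 is free, so the natural (transversality) condition is ∂L/∂y' |_{x=11} = 0, i.e. y'(11) = 0.
Compute y'(x) = A k sinh(k x) + B k cosh(k x), so
    y'(11) = A k sinh(k·11) + B k cosh(k·11) = 0
    ⇒ B = −A tanh(k·11) = − 2 tanh(sqrt(8)·11).
Therefore the extremal is
    y(x) = 2 cosh(sqrt(8) x) − 2 tanh(sqrt(8)·11) sinh(sqrt(8) x).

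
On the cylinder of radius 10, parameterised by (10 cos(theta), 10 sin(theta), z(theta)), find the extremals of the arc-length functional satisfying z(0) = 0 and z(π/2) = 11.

Parameterise the cylinder of radius R = 10 as
    r(θ) = (10 cos θ, 10 sin θ, z(θ)).
The arc-length element is
    ds = sqrt(100 + (dz/dθ)^2) dθ,
so the Lagrangian is L = sqrt(100 + z'^2).
L depends on z' only, not on z or θ, so ∂L/∂z = 0 and
    ∂L/∂z' = z' / sqrt(100 + z'^2).
The Euler-Lagrange equation gives
    d/dθ( z' / sqrt(100 + z'^2) ) = 0,
so z' is constant. Integrating once:
    z(θ) = a θ + b,
a helix on the cylinder (a straight line when the cylinder is unrolled). The constants a, b are determined by the endpoint conditions.
With endpoint conditions z(0) = 0 and z(π/2) = 11: from z(0) = b we get b = 0, and a·π/2 + 0 = 11 gives a = 22/π, so
    z(θ) = (22/π) θ.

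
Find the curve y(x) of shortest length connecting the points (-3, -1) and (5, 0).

Arc-length functional: J[y] = ∫ sqrt(1 + (y')^2) dx.
Lagrangian L = sqrt(1 + (y')^2) has no explicit y dependence, so ∂L/∂y = 0 and the Euler-Lagrange equation gives
    d/dx( y' / sqrt(1 + (y')^2) ) = 0  ⇒  y' / sqrt(1 + (y')^2) = const.
Hence y' is constant, so y(x) is affine.
Fitting the endpoints (-3, -1) and (5, 0):
    slope m = (0 − (-1)) / (5 − (-3)) = 1/8,
    intercept c = (-1) − m·(-3) = -5/8.
Extremal: y(x) = (1/8) x - 5/8.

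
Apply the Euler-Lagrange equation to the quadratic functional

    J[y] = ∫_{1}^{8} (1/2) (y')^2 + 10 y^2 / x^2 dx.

The Lagrangian is L = (1/2) (y')^2 + 10 y^2 / x^2.
Compute ∂L/∂y = 20y/x^2, ∂L/∂y' = y'.
The Euler-Lagrange equation d/dx(∂L/∂y') − ∂L/∂y = 0 reduces to
    y'' − 20/x^2 · y = 0  (x > 0).
Its general solution is
    y(x) = A x^5 + B x^(-4),
with A, B fixed by the endpoint conditions.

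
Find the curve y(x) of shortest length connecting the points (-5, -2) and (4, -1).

Arc-length functional: J[y] = ∫ sqrt(1 + (y')^2) dx.
Lagrangian L = sqrt(1 + (y')^2) has no explicit y dependence, so ∂L/∂y = 0 and the Euler-Lagrange equation gives
    d/dx( y' / sqrt(1 + (y')^2) ) = 0  ⇒  y' / sqrt(1 + (y')^2) = const.
Hence y' is constant, so y(x) is affine.
Fitting the endpoints (-5, -2) and (4, -1):
    slope m = ((-1) − (-2)) / (4 − (-5)) = 1/9,
    intercept c = (-2) − m·(-5) = -13/9.
Extremal: y(x) = (1/9) x - 13/9.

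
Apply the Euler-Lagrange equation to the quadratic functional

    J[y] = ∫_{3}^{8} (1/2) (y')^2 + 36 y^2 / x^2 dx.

The Lagrangian is L = (1/2) (y')^2 + 36 y^2 / x^2.
Compute ∂L/∂y = 72y/x^2, ∂L/∂y' = y'.
The Euler-Lagrange equation d/dx(∂L/∂y') − ∂L/∂y = 0 reduces to
    y'' − 72/x^2 · y = 0  (x > 0).
Its general solution is
    y(x) = A x^9 + B x^(-8),
with A, B fixed by the endpoint conditions.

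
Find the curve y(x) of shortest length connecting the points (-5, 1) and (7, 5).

Arc-length functional: J[y] = ∫ sqrt(1 + (y')^2) dx.
Lagrangian L = sqrt(1 + (y')^2) has no explicit y dependence, so ∂L/∂y = 0 and the Euler-Lagrange equation gives
    d/dx( y' / sqrt(1 + (y')^2) ) = 0  ⇒  y' / sqrt(1 + (y')^2) = const.
Hence y' is constant, so y(x) is affine.
Fitting the endpoints (-5, 1) and (7, 5):
    slope m = (5 − 1) / (7 − (-5)) = 1/3,
    intercept c = 1 − m·(-5) = 8/3.
Extremal: y(x) = (1/3) x + 8/3.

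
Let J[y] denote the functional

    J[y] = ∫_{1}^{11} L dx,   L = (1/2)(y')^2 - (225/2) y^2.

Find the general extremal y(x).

The Lagrangian is L = (1/2)(y')^2 - (225/2) y^2.
∂L/∂y = -225y.
∂L/∂y' = y'.
The Euler-Lagrange equation d/dx(∂L/∂y') − ∂L/∂y = 0 becomes:
    y'' + 225 y = 0
General solution: y(x) = A sin(15x) + B cos(15x), where A and B are arbitrary constants fixed by the endpoint conditions.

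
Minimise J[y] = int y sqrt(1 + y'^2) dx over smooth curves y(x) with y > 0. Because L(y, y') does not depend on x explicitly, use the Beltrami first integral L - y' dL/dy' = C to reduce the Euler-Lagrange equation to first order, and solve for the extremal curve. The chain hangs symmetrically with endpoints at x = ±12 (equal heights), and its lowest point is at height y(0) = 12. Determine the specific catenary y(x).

The Lagrangian L(y, y') = y sqrt(1 + y'^2) has no explicit x dependence, so the Beltrami identity applies:
    L − y' ∂L/∂y' = C.
Compute ∂L/∂y' = y · y' / sqrt(1 + y'^2). Then
    L − y' ∂L/∂y'
    = y sqrt(1 + y'^2) − y · y'^2 / sqrt(1 + y'^2)
    = y (1 + y'^2 − y'^2) / sqrt(1 + y'^2)
    = y / sqrt(1 + y'^2) = C.
Squaring gives y^2 = C^2 (1 + y'^2), i.e.
    y'^2 = y^2 / C^2 − 1.
Separating variables,
    dy / sqrt(y^2 − C^2) = dx / C,
and integrating gives arccosh(y / C) = (x − a)/C, so
    y(x) = C cosh((x − a)/C),
the catenary. The constants C and a are fixed by the two endpoint conditions (and, for the hanging-chain problem, the length constraint selects C).
Now fit the given data. The endpoints x = ±12 are symmetric at equal height, so the catenary is even about its minimum: a = 0 and y(x) = C cosh(x/C). The lowest point is y(0) = C cosh(0) = C, and we are told y(0) = 12, so C = 12. Therefore
    y(x) = 12 cosh(x/12),
and at the endpoints
    y(±12) = 12 cosh(12/12).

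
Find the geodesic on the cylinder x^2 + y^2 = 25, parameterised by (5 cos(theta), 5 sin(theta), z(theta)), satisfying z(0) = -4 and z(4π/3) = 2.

Parameterise the cylinder of radius R = 5 as
    r(θ) = (5 cos θ, 5 sin θ, z(θ)).
The arc-length element is
    ds = sqrt(25 + (dz/dθ)^2) dθ,
so the Lagrangian is L = sqrt(25 + z'^2).
L depends on z' only, not on z or θ, so ∂L/∂z = 0 and
    ∂L/∂z' = z' / sqrt(25 + z'^2).
The Euler-Lagrange equation gives
    d/dθ( z' / sqrt(25 + z'^2) ) = 0,
so z' is constant. Integrating once:
    z(θ) = a θ + b,
a helix on the cylinder (a straight line when the cylinder is unrolled). The constants a, b are determined by the endpoint conditions.
With endpoint conditions z(0) = -4 and z(4π/3) = 2: from z(0) = b we get b = -4, and a·4π/3 + -4 = 2 gives a = 9/(2π), so
    z(θ) = (9/(2π)) θ − 4.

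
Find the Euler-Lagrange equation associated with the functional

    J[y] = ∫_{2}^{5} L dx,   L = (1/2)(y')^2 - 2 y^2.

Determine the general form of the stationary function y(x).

The Lagrangian is L = (1/2)(y')^2 - 2 y^2.
∂L/∂y = -4y.
∂L/∂y' = y'.
The Euler-Lagrange equation d/dx(∂L/∂y') − ∂L/∂y = 0 becomes:
    y'' + 4 y = 0
General solution: y(x) = A sin(2x) + B cos(2x), where A and B are arbitrary constants fixed by the endpoint conditions.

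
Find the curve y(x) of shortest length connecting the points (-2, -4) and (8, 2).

Arc-length functional: J[y] = ∫ sqrt(1 + (y')^2) dx.
Lagrangian L = sqrt(1 + (y')^2) has no explicit y dependence, so ∂L/∂y = 0 and the Euler-Lagrange equation gives
    d/dx( y' / sqrt(1 + (y')^2) ) = 0  ⇒  y' / sqrt(1 + (y')^2) = const.
Hence y' is constant, so y(x) is affine.
Fitting the endpoints (-2, -4) and (8, 2):
    slope m = (2 − (-4)) / (8 − (-2)) = 3/5,
    intercept c = (-4) − m·(-2) = -14/5.
Extremal: y(x) = (3/5) x - 14/5.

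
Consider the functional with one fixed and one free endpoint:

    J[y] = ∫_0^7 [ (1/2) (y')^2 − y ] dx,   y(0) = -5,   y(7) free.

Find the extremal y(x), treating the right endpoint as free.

The Lagrangian L = (1/2) (y')^2 − y gives
    ∂L/∂y = −1,   ∂L/∂y' = y'.
Euler-Lagrange: d/dx(y') − (−1) = 0, i.e. y'' + 1 = 0, so
    y(x) = −(1/2) x^2 + C1 x + C2.
Fixed left endpoint y(0) = -5 ⇒ C2 = -5.
The right endpoint x = 7 is free, so the natural (transversality) condition is ∂L/∂y' |_{x=7} = 0, i.e. y'(7) = 0.
Compute y'(x) = −1 x + C1, so y'(7) = −7 + C1 = 0 ⇒ C1 = 7.
Therefore the extremal is
    y(x) = −x^2/2 + 7 x − 5.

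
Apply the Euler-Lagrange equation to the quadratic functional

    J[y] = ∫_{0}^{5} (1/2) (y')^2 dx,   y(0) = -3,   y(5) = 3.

The Lagrangian is L = (1/2) (y')^2.
Compute ∂L/∂y = 0, ∂L/∂y' = y'.
The Euler-Lagrange equation d/dx(∂L/∂y') − ∂L/∂y = 0 reduces to
    y'' = 0.
Its general solution is
    y(x) = A x + B,
with A, B fixed by the endpoint conditions.
Applying the endpoint conditions y(0) = -3 and y(5) = 3: solve A·0 + B = -3 and A·5 + B = 3. Subtracting gives A(5 − 0) = 3 − -3, so A = 6/5, and B = -3 − A·0 = -3. Therefore
    y(x) = (6/5) x - 3.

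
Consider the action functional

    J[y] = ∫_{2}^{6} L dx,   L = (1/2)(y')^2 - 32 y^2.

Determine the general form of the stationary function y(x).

The Lagrangian is L = (1/2)(y')^2 - 32 y^2.
∂L/∂y = -64y.
∂L/∂y' = y'.
The Euler-Lagrange equation d/dx(∂L/∂y') − ∂L/∂y = 0 becomes:
    y'' + 64 y = 0
General solution: y(x) = A sin(8x) + B cos(8x), where A and B are arbitrary constants fixed by the endpoint conditions.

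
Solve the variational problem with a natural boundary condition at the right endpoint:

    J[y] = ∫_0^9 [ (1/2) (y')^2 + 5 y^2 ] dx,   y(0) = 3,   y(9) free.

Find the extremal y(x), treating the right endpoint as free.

The Lagrangian L = (1/2) (y')^2 + 5 y^2 gives
    ∂L/∂y = 10 y,   ∂L/∂y' = y'.
Euler-Lagrange: y'' − 10 y = 0.
With k = sqrt(10), the general solution is
    y(x) = A cosh(sqrt(10) x) + B sinh(sqrt(10) x).
Fixed left endpoint y(0) = 3 ⇒ A = 3.
The right endpoint x = 9 is free, so the natural (transversality) condition is ∂L/∂y' |_{x=9} = 0, i.e. y'(9) = 0.
Compute y'(x) = A k sinh(k x) + B k cosh(k x), so
    y'(9) = A k sinh(k·9) + B k cosh(k·9) = 0
    ⇒ B = −A tanh(k·9) = − 3 tanh(sqrt(10)·9).
Therefore the extremal is
    y(x) = 3 cosh(sqrt(10) x) − 3 tanh(sqrt(10)·9) sinh(sqrt(10) x).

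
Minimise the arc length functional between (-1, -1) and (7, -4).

Arc-length functional: J[y] = ∫ sqrt(1 + (y')^2) dx.
Lagrangian L = sqrt(1 + (y')^2) has no explicit y dependence, so ∂L/∂y = 0 and the Euler-Lagrange equation gives
    d/dx( y' / sqrt(1 + (y')^2) ) = 0  ⇒  y' / sqrt(1 + (y')^2) = const.
Hence y' is constant, so y(x) is affine.
Fitting the endpoints (-1, -1) and (7, -4):
    slope m = ((-4) − (-1)) / (7 − (-1)) = -3/8,
    intercept c = (-1) − m·(-1) = -11/8.
Extremal: y(x) = (-3/8) x - 11/8.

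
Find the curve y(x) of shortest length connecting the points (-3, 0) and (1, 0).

Arc-length functional: J[y] = ∫ sqrt(1 + (y')^2) dx.
Lagrangian L = sqrt(1 + (y')^2) has no explicit y dependence, so ∂L/∂y = 0 and the Euler-Lagrange equation gives
    d/dx( y' / sqrt(1 + (y')^2) ) = 0  ⇒  y' / sqrt(1 + (y')^2) = const.
Hence y' is constant, so y(x) is affine.
Fitting the endpoints (-3, 0) and (1, 0):
    slope m = (0 − 0) / (1 − (-3)) = 0,
    intercept c = 0 − m·(-3) = 0.
Extremal: y(x) = 0.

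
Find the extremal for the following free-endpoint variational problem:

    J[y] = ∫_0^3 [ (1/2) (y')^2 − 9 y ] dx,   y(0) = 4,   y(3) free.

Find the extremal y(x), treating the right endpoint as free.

The Lagrangian L = (1/2) (y')^2 − 9 y gives
    ∂L/∂y = −9,   ∂L/∂y' = y'.
Euler-Lagrange: d/dx(y') − (−9) = 0, i.e. y'' + 9 = 0, so
    y(x) = −(9/2) x^2 + C1 x + C2.
Fixed left endpoint y(0) = 4 ⇒ C2 = 4.
The right endpoint x = 3 is free, so the natural (transversality) condition is ∂L/∂y' |_{x=3} = 0, i.e. y'(3) = 0.
Compute y'(x) = −9 x + C1, so y'(3) = −27 + C1 = 0 ⇒ C1 = 27.
Therefore the extremal is
    y(x) = −(9/2) x^2 + 27 x + 4.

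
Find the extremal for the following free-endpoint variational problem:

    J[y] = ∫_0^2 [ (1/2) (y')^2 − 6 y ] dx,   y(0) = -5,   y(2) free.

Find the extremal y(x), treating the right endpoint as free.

The Lagrangian L = (1/2) (y')^2 − 6 y gives
    ∂L/∂y = −6,   ∂L/∂y' = y'.
Euler-Lagrange: d/dx(y') − (−6) = 0, i.e. y'' + 6 = 0, so
    y(x) = −(6/2) x^2 + C1 x + C2.
Fixed left endpoint y(0) = -5 ⇒ C2 = -5.
The right endpoint x = 2 is free, so the natural (transversality) condition is ∂L/∂y' |_{x=2} = 0, i.e. y'(2) = 0.
Compute y'(x) = −6 x + C1, so y'(2) = −12 + C1 = 0 ⇒ C1 = 12.
Therefore the extremal is
    y(x) = −3 x^2 + 12 x − 5.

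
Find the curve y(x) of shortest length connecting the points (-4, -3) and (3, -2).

Arc-length functional: J[y] = ∫ sqrt(1 + (y')^2) dx.
Lagrangian L = sqrt(1 + (y')^2) has no explicit y dependence, so ∂L/∂y = 0 and the Euler-Lagrange equation gives
    d/dx( y' / sqrt(1 + (y')^2) ) = 0  ⇒  y' / sqrt(1 + (y')^2) = const.
Hence y' is constant, so y(x) is affine.
Fitting the endpoints (-4, -3) and (3, -2):
    slope m = ((-2) − (-3)) / (3 − (-4)) = 1/7,
    intercept c = (-3) − m·(-4) = -17/7.
Extremal: y(x) = (1/7) x - 17/7.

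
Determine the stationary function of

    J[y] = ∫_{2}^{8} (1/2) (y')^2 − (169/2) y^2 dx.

The Lagrangian is L = (1/2) (y')^2 − (169/2) y^2.
Compute ∂L/∂y = -169y, ∂L/∂y' = y'.
The Euler-Lagrange equation d/dx(∂L/∂y') − ∂L/∂y = 0 reduces to
    y'' + 169 y = 0.
Its general solution is
    y(x) = A sin(13x) + B cos(13x),
with A, B fixed by the endpoint conditions.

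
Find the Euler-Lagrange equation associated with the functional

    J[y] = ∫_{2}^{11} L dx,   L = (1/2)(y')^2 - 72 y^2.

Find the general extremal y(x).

The Lagrangian is L = (1/2)(y')^2 - 72 y^2.
∂L/∂y = -144y.
∂L/∂y' = y'.
The Euler-Lagrange equation d/dx(∂L/∂y') − ∂L/∂y = 0 becomes:
    y'' + 144 y = 0
General solution: y(x) = A sin(12x) + B cos(12x), where A and B are arbitrary constants fixed by the endpoint conditions.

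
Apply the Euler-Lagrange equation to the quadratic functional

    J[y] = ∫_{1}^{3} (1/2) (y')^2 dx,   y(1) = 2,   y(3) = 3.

The Lagrangian is L = (1/2) (y')^2.
Compute ∂L/∂y = 0, ∂L/∂y' = y'.
The Euler-Lagrange equation d/dx(∂L/∂y') − ∂L/∂y = 0 reduces to
    y'' = 0.
Its general solution is
    y(x) = A x + B,
with A, B fixed by the endpoint conditions.
Applying the endpoint conditions y(1) = 2 and y(3) = 3: solve A·1 + B = 2 and A·3 + B = 3. Subtracting gives A(3 − 1) = 3 − 2, so A = 1/2, and B = 2 − A·1 = 3/2. Therefore
    y(x) = (1/2) x + 3/2.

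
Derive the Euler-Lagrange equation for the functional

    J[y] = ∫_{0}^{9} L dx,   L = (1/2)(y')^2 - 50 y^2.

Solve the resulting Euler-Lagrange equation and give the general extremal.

The Lagrangian is L = (1/2)(y')^2 - 50 y^2.
∂L/∂y = -100y.
∂L/∂y' = y'.
The Euler-Lagrange equation d/dx(∂L/∂y') − ∂L/∂y = 0 becomes:
    y'' + 100 y = 0
General solution: y(x) = A sin(10x) + B cos(10x), where A and B are arbitrary constants fixed by the endpoint conditions.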